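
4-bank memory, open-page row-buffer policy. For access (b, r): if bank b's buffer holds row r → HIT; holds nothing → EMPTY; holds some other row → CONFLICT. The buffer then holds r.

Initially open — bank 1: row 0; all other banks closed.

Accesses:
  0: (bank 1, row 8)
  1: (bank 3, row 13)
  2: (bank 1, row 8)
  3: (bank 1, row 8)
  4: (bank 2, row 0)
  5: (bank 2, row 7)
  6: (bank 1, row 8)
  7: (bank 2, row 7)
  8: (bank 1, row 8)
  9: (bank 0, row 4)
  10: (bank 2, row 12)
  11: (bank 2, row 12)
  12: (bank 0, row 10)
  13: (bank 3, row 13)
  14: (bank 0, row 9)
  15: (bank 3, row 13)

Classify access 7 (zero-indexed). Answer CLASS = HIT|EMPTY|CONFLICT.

0: bank 1 row 8 — prev 0 → CONFLICT
1: bank 3 row 13 — prev None → EMPTY
2: bank 1 row 8 — prev 8 → HIT
3: bank 1 row 8 — prev 8 → HIT
4: bank 2 row 0 — prev None → EMPTY
5: bank 2 row 7 — prev 0 → CONFLICT
6: bank 1 row 8 — prev 8 → HIT
7: bank 2 row 7 — prev 7 → HIT
8: bank 1 row 8 — prev 8 → HIT
9: bank 0 row 4 — prev None → EMPTY
10: bank 2 row 12 — prev 7 → CONFLICT
11: bank 2 row 12 — prev 12 → HIT
12: bank 0 row 10 — prev 4 → CONFLICT
13: bank 3 row 13 — prev 13 → HIT
14: bank 0 row 9 — prev 10 → CONFLICT
15: bank 3 row 13 — prev 13 → HIT

CLASS = HIT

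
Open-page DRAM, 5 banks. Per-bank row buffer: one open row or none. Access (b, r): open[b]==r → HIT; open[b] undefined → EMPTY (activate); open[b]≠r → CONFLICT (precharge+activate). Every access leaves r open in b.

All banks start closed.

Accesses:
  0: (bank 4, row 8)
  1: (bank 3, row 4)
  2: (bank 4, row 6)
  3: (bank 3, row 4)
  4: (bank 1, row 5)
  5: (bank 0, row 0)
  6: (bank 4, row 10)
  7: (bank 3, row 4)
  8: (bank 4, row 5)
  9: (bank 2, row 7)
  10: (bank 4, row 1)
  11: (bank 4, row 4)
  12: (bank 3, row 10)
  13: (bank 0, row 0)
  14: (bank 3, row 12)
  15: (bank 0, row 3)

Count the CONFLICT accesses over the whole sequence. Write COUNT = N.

  [0] b4 r8: no row ⇒ E
  [1] b3 r4: no row ⇒ E
  [2] b4 r6: had r8 ⇒ C
  [3] b3 r4: had r4 ⇒ H
  [4] b1 r5: no row ⇒ E
  [5] b0 r0: no row ⇒ E
  [6] b4 r10: had r6 ⇒ C
  [7] b3 r4: had r4 ⇒ H
  [8] b4 r5: had r10 ⇒ C
  [9] b2 r7: no row ⇒ E
  [10] b4 r1: had r5 ⇒ C
  [11] b4 r4: had r1 ⇒ C
  [12] b3 r10: had r4 ⇒ C
  [13] b0 r0: had r0 ⇒ H
  [14] b3 r12: had r10 ⇒ C
  [15] b0 r3: had r0 ⇒ C

COUNT = 8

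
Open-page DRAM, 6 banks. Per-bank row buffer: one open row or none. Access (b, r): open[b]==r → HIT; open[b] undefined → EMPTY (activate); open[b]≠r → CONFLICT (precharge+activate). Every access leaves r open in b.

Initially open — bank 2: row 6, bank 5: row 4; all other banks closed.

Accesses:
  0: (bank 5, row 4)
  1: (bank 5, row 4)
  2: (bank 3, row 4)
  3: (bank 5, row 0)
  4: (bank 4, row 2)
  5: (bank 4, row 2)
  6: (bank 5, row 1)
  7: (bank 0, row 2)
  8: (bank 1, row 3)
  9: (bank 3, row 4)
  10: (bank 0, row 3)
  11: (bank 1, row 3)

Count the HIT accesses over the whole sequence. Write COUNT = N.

step 0: bank5 4->4 [HIT]
step 1: bank5 4->4 [HIT]
step 2: bank3 None->4 [EMPTY]
step 3: bank5 4->0 [CONFLICT]
step 4: bank4 None->2 [EMPTY]
step 5: bank4 2->2 [HIT]
step 6: bank5 0->1 [CONFLICT]
step 7: bank0 None->2 [EMPTY]
step 8: bank1 None->3 [EMPTY]
step 9: bank3 4->4 [HIT]
step 10: bank0 2->3 [CONFLICT]
step 11: bank1 3->3 [HIT]

COUNT = 5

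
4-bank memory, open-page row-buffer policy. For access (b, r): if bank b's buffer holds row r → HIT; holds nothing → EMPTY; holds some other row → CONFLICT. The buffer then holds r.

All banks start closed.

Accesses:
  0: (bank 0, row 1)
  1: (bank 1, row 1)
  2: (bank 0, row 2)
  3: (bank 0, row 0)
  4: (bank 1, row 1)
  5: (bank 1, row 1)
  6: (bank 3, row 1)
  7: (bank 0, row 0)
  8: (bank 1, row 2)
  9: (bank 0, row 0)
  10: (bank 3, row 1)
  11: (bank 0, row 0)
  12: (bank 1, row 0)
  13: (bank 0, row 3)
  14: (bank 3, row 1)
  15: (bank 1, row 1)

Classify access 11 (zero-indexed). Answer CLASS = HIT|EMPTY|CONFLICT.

CLASS = HIT

0: bank 0 row 1 — prev None → EMPTY
1: bank 1 row 1 — prev None → EMPTY
2: bank 0 row 2 — prev 1 → CONFLICT
3: bank 0 row 0 — prev 2 → CONFLICT
4: bank 1 row 1 — prev 1 → HIT
5: bank 1 row 1 — prev 1 → HIT
6: bank 3 row 1 — prev None → EMPTY
7: bank 0 row 0 — prev 0 → HIT
8: bank 1 row 2 — prev 1 → CONFLICT
9: bank 0 row 0 — prev 0 → HIT
10: bank 3 row 1 — prev 1 → HIT
11: bank 0 row 0 — prev 0 → HIT
12: bank 1 row 0 — prev 2 → CONFLICT
13: bank 0 row 3 — prev 0 → CONFLICT
14: bank 3 row 1 — prev 1 → HIT
15: bank 1 row 1 — prev 0 → CONFLICT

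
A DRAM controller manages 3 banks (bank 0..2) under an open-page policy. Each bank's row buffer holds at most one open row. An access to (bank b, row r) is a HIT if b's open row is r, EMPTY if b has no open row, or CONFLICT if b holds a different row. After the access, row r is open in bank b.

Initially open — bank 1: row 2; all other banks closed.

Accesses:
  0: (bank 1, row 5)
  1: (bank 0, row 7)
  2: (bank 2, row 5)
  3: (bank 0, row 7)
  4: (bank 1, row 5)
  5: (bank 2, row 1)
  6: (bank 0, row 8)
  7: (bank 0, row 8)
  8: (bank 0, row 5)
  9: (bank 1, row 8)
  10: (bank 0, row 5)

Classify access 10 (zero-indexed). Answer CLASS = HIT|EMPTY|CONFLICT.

#0 (1,5) C  (was 2)
#1 (0,7) E
#2 (2,5) E
#3 (0,7) H  (was 7)
#4 (1,5) H  (was 5)
#5 (2,1) C  (was 5)
#6 (0,8) C  (was 7)
#7 (0,8) H  (was 8)
#8 (0,5) C  (was 8)
#9 (1,8) C  (was 5)
#10 (0,5) H  (was 5)

CLASS = HIT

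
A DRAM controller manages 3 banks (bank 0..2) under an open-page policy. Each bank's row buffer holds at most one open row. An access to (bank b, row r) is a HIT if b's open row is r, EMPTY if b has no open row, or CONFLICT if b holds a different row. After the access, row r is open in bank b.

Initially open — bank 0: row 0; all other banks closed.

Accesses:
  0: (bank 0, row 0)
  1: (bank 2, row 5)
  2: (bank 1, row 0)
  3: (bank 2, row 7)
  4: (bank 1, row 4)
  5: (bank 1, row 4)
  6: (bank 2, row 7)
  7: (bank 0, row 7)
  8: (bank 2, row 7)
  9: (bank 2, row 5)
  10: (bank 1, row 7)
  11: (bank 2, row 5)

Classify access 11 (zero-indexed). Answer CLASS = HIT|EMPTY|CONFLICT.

CLASS = HIT

#0 (0,0) H  (was 0)
#1 (2,5) E
#2 (1,0) E
#3 (2,7) C  (was 5)
#4 (1,4) C  (was 0)
#5 (1,4) H  (was 4)
#6 (2,7) H  (was 7)
#7 (0,7) C  (was 0)
#8 (2,7) H  (was 7)
#9 (2,5) C  (was 7)
#10 (1,7) C  (was 4)
#11 (2,5) H  (was 5)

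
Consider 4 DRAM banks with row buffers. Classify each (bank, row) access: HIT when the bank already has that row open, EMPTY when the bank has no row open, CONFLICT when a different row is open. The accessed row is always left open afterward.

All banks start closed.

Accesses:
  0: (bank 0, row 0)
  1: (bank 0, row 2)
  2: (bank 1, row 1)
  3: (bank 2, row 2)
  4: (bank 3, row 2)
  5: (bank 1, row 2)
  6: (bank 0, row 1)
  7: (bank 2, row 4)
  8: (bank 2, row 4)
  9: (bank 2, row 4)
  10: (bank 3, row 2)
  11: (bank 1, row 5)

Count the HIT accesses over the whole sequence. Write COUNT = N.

#0 (0,0) E
#1 (0,2) C  (was 0)
#2 (1,1) E
#3 (2,2) E
#4 (3,2) E
#5 (1,2) C  (was 1)
#6 (0,1) C  (was 2)
#7 (2,4) C  (was 2)
#8 (2,4) H  (was 4)
#9 (2,4) H  (was 4)
#10 (3,2) H  (was 2)
#11 (1,5) C  (was 2)

COUNT = 3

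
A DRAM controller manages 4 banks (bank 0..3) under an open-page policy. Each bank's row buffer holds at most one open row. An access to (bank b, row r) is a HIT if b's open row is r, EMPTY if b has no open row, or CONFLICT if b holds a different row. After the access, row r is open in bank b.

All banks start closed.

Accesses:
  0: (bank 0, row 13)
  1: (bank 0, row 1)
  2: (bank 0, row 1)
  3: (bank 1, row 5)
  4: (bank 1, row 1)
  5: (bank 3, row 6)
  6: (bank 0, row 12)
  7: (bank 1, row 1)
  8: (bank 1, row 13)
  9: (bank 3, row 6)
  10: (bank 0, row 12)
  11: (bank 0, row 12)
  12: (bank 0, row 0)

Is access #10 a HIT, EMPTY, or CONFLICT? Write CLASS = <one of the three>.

CLASS = HIT

step 0: bank0 None->13 [EMPTY]
step 1: bank0 13->1 [CONFLICT]
step 2: bank0 1->1 [HIT]
step 3: bank1 None->5 [EMPTY]
step 4: bank1 5->1 [CONFLICT]
step 5: bank3 None->6 [EMPTY]
step 6: bank0 1->12 [CONFLICT]
step 7: bank1 1->1 [HIT]
step 8: bank1 1->13 [CONFLICT]
step 9: bank3 6->6 [HIT]
step 10: bank0 12->12 [HIT]
step 11: bank0 12->12 [HIT]
step 12: bank0 12->0 [CONFLICT]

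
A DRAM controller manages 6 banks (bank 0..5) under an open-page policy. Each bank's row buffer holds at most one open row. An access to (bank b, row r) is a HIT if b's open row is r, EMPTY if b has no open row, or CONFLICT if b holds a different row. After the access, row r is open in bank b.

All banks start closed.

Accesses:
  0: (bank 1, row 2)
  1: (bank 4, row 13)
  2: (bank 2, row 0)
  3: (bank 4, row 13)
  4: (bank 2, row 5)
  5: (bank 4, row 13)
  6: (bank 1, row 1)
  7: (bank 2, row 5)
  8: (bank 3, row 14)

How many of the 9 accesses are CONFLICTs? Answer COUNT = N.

step 0: bank1 None->2 [EMPTY]
step 1: bank4 None->13 [EMPTY]
step 2: bank2 None->0 [EMPTY]
step 3: bank4 13->13 [HIT]
step 4: bank2 0->5 [CONFLICT]
step 5: bank4 13->13 [HIT]
step 6: bank1 2->1 [CONFLICT]
step 7: bank2 5->5 [HIT]
step 8: bank3 None->14 [EMPTY]

COUNT = 2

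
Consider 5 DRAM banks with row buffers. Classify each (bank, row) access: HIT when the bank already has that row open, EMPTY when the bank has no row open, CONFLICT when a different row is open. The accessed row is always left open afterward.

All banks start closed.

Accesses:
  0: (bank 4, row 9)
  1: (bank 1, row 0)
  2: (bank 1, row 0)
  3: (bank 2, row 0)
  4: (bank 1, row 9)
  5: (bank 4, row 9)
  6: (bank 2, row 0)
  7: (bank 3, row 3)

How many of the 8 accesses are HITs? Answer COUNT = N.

COUNT = 3

#0 (4,9) E
#1 (1,0) E
#2 (1,0) H  (was 0)
#3 (2,0) E
#4 (1,9) C  (was 0)
#5 (4,9) H  (was 9)
#6 (2,0) H  (was 0)
#7 (3,3) E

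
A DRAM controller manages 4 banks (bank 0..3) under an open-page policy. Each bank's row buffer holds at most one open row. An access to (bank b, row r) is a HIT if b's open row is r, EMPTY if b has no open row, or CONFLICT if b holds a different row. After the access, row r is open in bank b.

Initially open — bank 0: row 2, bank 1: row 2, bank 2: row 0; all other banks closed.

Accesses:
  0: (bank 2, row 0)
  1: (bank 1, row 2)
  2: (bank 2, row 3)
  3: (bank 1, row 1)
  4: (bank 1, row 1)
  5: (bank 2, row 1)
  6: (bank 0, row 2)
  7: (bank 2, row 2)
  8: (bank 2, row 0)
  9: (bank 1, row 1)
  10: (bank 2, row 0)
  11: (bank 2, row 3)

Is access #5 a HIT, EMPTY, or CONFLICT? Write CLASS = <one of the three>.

  [0] b2 r0: had r0 ⇒ H
  [1] b1 r2: had r2 ⇒ H
  [2] b2 r3: had r0 ⇒ C
  [3] b1 r1: had r2 ⇒ C
  [4] b1 r1: had r1 ⇒ H
  [5] b2 r1: had r3 ⇒ C
  [6] b0 r2: had r2 ⇒ H
  [7] b2 r2: had r1 ⇒ C
  [8] b2 r0: had r2 ⇒ C
  [9] b1 r1: had r1 ⇒ H
  [10] b2 r0: had r0 ⇒ H
  [11] b2 r3: had r0 ⇒ C

CLASS = CONFLICT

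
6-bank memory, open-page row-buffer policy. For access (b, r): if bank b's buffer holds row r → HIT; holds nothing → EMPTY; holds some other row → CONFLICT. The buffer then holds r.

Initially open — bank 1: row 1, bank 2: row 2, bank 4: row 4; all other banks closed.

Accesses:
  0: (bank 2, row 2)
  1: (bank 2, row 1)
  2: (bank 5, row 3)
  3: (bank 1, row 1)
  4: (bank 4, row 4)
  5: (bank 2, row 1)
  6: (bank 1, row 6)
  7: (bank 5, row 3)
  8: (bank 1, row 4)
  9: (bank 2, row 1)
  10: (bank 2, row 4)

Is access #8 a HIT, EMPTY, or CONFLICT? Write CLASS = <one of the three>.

CLASS = CONFLICT

0: bank 2 row 2 — prev 2 → HIT
1: bank 2 row 1 — prev 2 → CONFLICT
2: bank 5 row 3 — prev None → EMPTY
3: bank 1 row 1 — prev 1 → HIT
4: bank 4 row 4 — prev 4 → HIT
5: bank 2 row 1 — prev 1 → HIT
6: bank 1 row 6 — prev 1 → CONFLICT
7: bank 5 row 3 — prev 3 → HIT
8: bank 1 row 4 — prev 6 → CONFLICT
9: bank 2 row 1 — prev 1 → HIT
10: bank 2 row 4 — prev 1 → CONFLICT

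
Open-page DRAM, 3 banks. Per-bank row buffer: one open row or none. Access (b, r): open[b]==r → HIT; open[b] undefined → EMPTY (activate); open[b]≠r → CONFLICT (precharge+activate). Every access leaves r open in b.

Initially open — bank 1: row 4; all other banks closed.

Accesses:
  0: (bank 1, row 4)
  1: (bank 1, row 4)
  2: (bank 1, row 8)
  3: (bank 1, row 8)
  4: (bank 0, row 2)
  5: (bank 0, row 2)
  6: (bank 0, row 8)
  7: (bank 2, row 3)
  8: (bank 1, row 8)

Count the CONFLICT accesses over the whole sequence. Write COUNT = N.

COUNT = 2

0: bank 1 row 4 — prev 4 → HIT
1: bank 1 row 4 — prev 4 → HIT
2: bank 1 row 8 — prev 4 → CONFLICT
3: bank 1 row 8 — prev 8 → HIT
4: bank 0 row 2 — prev None → EMPTY
5: bank 0 row 2 — prev 2 → HIT
6: bank 0 row 8 — prev 2 → CONFLICT
7: bank 2 row 3 — prev None → EMPTY
8: bank 1 row 8 — prev 8 → HIT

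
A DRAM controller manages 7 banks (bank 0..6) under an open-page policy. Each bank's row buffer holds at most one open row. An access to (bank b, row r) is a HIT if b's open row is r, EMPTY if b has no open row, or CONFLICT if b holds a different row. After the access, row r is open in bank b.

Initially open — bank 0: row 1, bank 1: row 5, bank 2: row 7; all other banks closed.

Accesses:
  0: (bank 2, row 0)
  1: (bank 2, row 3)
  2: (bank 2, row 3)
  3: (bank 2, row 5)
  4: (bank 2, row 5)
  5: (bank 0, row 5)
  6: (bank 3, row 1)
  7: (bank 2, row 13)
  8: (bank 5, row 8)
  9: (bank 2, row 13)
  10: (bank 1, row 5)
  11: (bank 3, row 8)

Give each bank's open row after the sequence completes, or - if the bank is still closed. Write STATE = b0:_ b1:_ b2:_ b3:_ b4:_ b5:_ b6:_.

0: bank 2 row 0 — prev 7 → CONFLICT
1: bank 2 row 3 — prev 0 → CONFLICT
2: bank 2 row 3 — prev 3 → HIT
3: bank 2 row 5 — prev 3 → CONFLICT
4: bank 2 row 5 — prev 5 → HIT
5: bank 0 row 5 — prev 1 → CONFLICT
6: bank 3 row 1 — prev None → EMPTY
7: bank 2 row 13 — prev 5 → CONFLICT
8: bank 5 row 8 — prev None → EMPTY
9: bank 2 row 13 — prev 13 → HIT
10: bank 1 row 5 — prev 5 → HIT
11: bank 3 row 8 — prev 1 → CONFLICT

STATE = b0:5 b1:5 b2:13 b3:8 b4:- b5:8 b6:-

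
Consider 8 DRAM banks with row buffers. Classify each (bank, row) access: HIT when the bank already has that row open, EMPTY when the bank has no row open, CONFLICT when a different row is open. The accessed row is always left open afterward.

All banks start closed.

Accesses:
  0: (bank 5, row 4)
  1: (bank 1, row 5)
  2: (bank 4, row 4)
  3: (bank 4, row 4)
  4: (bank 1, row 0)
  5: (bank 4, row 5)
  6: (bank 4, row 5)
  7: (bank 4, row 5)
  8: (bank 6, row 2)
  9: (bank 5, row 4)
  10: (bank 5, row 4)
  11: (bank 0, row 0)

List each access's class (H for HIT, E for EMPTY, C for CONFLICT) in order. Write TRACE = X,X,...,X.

TRACE = E,E,E,H,C,C,H,H,E,H,H,E

  [0] b5 r4: no row ⇒ E
  [1] b1 r5: no row ⇒ E
  [2] b4 r4: no row ⇒ E
  [3] b4 r4: had r4 ⇒ H
  [4] b1 r0: had r5 ⇒ C
  [5] b4 r5: had r4 ⇒ C
  [6] b4 r5: had r5 ⇒ H
  [7] b4 r5: had r5 ⇒ H
  [8] b6 r2: no row ⇒ E
  [9] b5 r4: had r4 ⇒ H
  [10] b5 r4: had r4 ⇒ H
  [11] b0 r0: no row ⇒ E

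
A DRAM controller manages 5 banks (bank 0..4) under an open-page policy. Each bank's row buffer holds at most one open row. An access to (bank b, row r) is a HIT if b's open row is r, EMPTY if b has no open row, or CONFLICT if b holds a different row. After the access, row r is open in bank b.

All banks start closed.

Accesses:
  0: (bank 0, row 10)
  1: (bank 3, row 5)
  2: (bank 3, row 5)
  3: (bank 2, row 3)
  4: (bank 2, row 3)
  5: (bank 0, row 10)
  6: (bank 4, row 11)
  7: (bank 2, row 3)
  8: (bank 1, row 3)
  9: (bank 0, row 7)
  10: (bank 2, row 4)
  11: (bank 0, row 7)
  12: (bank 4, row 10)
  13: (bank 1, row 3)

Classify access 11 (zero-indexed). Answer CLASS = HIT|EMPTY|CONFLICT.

  [0] b0 r10: no row ⇒ E
  [1] b3 r5: no row ⇒ E
  [2] b3 r5: had r5 ⇒ H
  [3] b2 r3: no row ⇒ E
  [4] b2 r3: had r3 ⇒ H
  [5] b0 r10: had r10 ⇒ H
  [6] b4 r11: no row ⇒ E
  [7] b2 r3: had r3 ⇒ H
  [8] b1 r3: no row ⇒ E
  [9] b0 r7: had r10 ⇒ C
  [10] b2 r4: had r3 ⇒ C
  [11] b0 r7: had r7 ⇒ H
  [12] b4 r10: had r11 ⇒ C
  [13] b1 r3: had r3 ⇒ H

CLASS = HIT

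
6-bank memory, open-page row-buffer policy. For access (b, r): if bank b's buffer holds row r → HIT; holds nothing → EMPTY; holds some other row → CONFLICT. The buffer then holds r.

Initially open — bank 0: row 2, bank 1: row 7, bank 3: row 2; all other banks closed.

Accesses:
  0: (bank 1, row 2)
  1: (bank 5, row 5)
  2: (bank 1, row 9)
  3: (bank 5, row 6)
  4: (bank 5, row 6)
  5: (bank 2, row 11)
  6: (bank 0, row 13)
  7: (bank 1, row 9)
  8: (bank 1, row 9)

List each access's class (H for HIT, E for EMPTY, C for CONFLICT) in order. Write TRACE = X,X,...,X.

TRACE = C,E,C,C,H,E,C,H,H

#0 (1,2) C  (was 7)
#1 (5,5) E
#2 (1,9) C  (was 2)
#3 (5,6) C  (was 5)
#4 (5,6) H  (was 6)
#5 (2,11) E
#6 (0,13) C  (was 2)
#7 (1,9) H  (was 9)
#8 (1,9) H  (was 9)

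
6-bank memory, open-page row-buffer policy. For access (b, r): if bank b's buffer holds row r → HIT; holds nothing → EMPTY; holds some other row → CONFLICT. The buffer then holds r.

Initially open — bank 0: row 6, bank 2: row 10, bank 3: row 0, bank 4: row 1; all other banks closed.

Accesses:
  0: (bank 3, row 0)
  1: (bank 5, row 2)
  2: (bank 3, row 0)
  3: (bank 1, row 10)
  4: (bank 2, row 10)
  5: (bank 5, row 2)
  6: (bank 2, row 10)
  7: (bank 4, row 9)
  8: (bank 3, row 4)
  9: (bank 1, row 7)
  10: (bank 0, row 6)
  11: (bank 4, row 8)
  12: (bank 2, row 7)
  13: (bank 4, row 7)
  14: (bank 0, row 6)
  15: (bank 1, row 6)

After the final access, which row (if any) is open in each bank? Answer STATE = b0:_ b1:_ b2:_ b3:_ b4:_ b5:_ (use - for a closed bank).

STATE = b0:6 b1:6 b2:7 b3:4 b4:7 b5:2

0: bank 3 row 0 — prev 0 → HIT
1: bank 5 row 2 — prev None → EMPTY
2: bank 3 row 0 — prev 0 → HIT
3: bank 1 row 10 — prev None → EMPTY
4: bank 2 row 10 — prev 10 → HIT
5: bank 5 row 2 — prev 2 → HIT
6: bank 2 row 10 — prev 10 → HIT
7: bank 4 row 9 — prev 1 → CONFLICT
8: bank 3 row 4 — prev 0 → CONFLICT
9: bank 1 row 7 — prev 10 → CONFLICT
10: bank 0 row 6 — prev 6 → HIT
11: bank 4 row 8 — prev 9 → CONFLICT
12: bank 2 row 7 — prev 10 → CONFLICT
13: bank 4 row 7 — prev 8 → CONFLICT
14: bank 0 row 6 — prev 6 → HIT
15: bank 1 row 6 — prev 7 → CONFLICT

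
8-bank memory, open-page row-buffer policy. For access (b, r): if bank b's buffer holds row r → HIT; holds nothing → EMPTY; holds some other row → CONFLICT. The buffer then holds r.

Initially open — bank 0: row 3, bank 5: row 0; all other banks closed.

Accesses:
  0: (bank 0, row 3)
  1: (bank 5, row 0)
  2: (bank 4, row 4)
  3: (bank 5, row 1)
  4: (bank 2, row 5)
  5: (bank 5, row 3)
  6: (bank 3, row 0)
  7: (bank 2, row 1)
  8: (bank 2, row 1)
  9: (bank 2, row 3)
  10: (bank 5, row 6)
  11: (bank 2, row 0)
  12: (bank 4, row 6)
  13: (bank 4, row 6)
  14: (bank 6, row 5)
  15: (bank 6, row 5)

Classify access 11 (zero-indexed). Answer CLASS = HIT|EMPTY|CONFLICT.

CLASS = CONFLICT

0: bank 0 row 3 — prev 3 → HIT
1: bank 5 row 0 — prev 0 → HIT
2: bank 4 row 4 — prev None → EMPTY
3: bank 5 row 1 — prev 0 → CONFLICT
4: bank 2 row 5 — prev None → EMPTY
5: bank 5 row 3 — prev 1 → CONFLICT
6: bank 3 row 0 — prev None → EMPTY
7: bank 2 row 1 — prev 5 → CONFLICT
8: bank 2 row 1 — prev 1 → HIT
9: bank 2 row 3 — prev 1 → CONFLICT
10: bank 5 row 6 — prev 3 → CONFLICT
11: bank 2 row 0 — prev 3 → CONFLICT
12: bank 4 row 6 — prev 4 → CONFLICT
13: bank 4 row 6 — prev 6 → HIT
14: bank 6 row 5 — prev None → EMPTY
15: bank 6 row 5 — prev 5 → HIT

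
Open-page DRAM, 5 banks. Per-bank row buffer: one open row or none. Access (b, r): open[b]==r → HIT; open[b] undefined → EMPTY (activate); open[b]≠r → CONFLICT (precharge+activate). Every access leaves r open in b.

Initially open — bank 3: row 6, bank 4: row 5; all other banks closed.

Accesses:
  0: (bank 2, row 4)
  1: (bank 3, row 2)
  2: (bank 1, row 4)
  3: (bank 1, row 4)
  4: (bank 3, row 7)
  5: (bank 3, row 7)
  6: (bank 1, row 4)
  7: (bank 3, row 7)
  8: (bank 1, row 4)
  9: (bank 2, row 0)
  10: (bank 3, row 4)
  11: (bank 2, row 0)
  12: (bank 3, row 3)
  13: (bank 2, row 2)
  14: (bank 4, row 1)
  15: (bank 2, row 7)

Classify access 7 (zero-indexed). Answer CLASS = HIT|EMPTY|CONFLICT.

step 0: bank2 None->4 [EMPTY]
step 1: bank3 6->2 [CONFLICT]
step 2: bank1 None->4 [EMPTY]
step 3: bank1 4->4 [HIT]
step 4: bank3 2->7 [CONFLICT]
step 5: bank3 7->7 [HIT]
step 6: bank1 4->4 [HIT]
step 7: bank3 7->7 [HIT]
step 8: bank1 4->4 [HIT]
step 9: bank2 4->0 [CONFLICT]
step 10: bank3 7->4 [CONFLICT]
step 11: bank2 0->0 [HIT]
step 12: bank3 4->3 [CONFLICT]
step 13: bank2 0->2 [CONFLICT]
step 14: bank4 5->1 [CONFLICT]
step 15: bank2 2->7 [CONFLICT]

CLASS = HIT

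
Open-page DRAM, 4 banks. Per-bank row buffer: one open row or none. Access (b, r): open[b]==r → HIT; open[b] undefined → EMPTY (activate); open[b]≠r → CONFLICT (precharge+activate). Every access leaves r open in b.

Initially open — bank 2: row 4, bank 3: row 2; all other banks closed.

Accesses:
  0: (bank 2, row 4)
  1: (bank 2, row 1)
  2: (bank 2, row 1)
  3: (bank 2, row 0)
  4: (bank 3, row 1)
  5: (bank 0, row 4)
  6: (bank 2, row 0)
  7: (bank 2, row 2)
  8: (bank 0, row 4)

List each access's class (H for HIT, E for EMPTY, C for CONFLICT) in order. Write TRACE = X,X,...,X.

step 0: bank2 4->4 [HIT]
step 1: bank2 4->1 [CONFLICT]
step 2: bank2 1->1 [HIT]
step 3: bank2 1->0 [CONFLICT]
step 4: bank3 2->1 [CONFLICT]
step 5: bank0 None->4 [EMPTY]
step 6: bank2 0->0 [HIT]
step 7: bank2 0->2 [CONFLICT]
step 8: bank0 4->4 [HIT]

TRACE = H,C,H,C,C,E,H,C,H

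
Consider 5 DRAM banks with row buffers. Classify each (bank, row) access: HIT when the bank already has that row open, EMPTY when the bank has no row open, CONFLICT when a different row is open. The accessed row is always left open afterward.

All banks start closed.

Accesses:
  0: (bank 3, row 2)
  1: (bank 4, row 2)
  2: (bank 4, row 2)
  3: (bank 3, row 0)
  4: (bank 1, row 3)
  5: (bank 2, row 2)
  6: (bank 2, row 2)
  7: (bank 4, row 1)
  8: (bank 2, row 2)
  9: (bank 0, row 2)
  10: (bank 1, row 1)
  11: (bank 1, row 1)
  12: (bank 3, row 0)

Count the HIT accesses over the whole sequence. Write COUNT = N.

COUNT = 5

step 0: bank3 None->2 [EMPTY]
step 1: bank4 None->2 [EMPTY]
step 2: bank4 2->2 [HIT]
step 3: bank3 2->0 [CONFLICT]
step 4: bank1 None->3 [EMPTY]
step 5: bank2 None->2 [EMPTY]
step 6: bank2 2->2 [HIT]
step 7: bank4 2->1 [CONFLICT]
step 8: bank2 2->2 [HIT]
step 9: bank0 None->2 [EMPTY]
step 10: bank1 3->1 [CONFLICT]
step 11: bank1 1->1 [HIT]
step 12: bank3 0->0 [HIT]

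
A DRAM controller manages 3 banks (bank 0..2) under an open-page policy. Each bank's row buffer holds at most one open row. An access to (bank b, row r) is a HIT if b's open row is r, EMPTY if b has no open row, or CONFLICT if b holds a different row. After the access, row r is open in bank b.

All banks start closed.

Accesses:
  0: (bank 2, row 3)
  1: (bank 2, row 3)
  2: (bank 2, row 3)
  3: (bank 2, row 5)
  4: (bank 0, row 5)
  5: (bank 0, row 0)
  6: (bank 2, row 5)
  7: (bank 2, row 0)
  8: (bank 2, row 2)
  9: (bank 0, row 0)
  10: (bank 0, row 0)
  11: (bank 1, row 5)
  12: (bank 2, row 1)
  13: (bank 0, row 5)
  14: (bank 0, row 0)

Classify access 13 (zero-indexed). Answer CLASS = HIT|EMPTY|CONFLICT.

  [0] b2 r3: no row ⇒ E
  [1] b2 r3: had r3 ⇒ H
  [2] b2 r3: had r3 ⇒ H
  [3] b2 r5: had r3 ⇒ C
  [4] b0 r5: no row ⇒ E
  [5] b0 r0: had r5 ⇒ C
  [6] b2 r5: had r5 ⇒ H
  [7] b2 r0: had r5 ⇒ C
  [8] b2 r2: had r0 ⇒ C
  [9] b0 r0: had r0 ⇒ H
  [10] b0 r0: had r0 ⇒ H
  [11] b1 r5: no row ⇒ E
  [12] b2 r1: had r2 ⇒ C
  [13] b0 r5: had r0 ⇒ C
  [14] b0 r0: had r5 ⇒ C

CLASS = CONFLICT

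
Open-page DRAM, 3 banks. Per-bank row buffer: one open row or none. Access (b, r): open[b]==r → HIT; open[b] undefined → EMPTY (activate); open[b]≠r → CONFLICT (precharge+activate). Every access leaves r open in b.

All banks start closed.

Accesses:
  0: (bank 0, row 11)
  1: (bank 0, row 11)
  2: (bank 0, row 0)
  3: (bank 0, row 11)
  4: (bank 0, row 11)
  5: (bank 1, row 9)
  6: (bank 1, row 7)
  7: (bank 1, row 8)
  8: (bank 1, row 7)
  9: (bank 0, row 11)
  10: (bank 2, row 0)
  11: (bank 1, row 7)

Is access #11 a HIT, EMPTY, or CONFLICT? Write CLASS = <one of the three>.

#0 (0,11) E
#1 (0,11) H  (was 11)
#2 (0,0) C  (was 11)
#3 (0,11) C  (was 0)
#4 (0,11) H  (was 11)
#5 (1,9) E
#6 (1,7) C  (was 9)
#7 (1,8) C  (was 7)
#8 (1,7) C  (was 8)
#9 (0,11) H  (was 11)
#10 (2,0) E
#11 (1,7) H  (was 7)

CLASS = HIT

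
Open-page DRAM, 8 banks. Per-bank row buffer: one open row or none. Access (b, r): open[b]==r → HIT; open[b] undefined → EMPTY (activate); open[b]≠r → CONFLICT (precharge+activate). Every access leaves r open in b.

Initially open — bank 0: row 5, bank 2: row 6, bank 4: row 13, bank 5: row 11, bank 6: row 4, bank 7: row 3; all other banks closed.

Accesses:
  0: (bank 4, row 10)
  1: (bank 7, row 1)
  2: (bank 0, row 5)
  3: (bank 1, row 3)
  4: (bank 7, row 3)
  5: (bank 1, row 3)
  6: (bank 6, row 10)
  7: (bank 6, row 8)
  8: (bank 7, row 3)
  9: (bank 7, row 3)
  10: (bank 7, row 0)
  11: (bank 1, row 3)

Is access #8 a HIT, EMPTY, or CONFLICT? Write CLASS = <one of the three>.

CLASS = HIT

0: bank 4 row 10 — prev 13 → CONFLICT
1: bank 7 row 1 — prev 3 → CONFLICT
2: bank 0 row 5 — prev 5 → HIT
3: bank 1 row 3 — prev None → EMPTY
4: bank 7 row 3 — prev 1 → CONFLICT
5: bank 1 row 3 — prev 3 → HIT
6: bank 6 row 10 — prev 4 → CONFLICT
7: bank 6 row 8 — prev 10 → CONFLICT
8: bank 7 row 3 — prev 3 → HIT
9: bank 7 row 3 — prev 3 → HIT
10: bank 7 row 0 — prev 3 → CONFLICT
11: bank 1 row 3 — prev 3 → HIT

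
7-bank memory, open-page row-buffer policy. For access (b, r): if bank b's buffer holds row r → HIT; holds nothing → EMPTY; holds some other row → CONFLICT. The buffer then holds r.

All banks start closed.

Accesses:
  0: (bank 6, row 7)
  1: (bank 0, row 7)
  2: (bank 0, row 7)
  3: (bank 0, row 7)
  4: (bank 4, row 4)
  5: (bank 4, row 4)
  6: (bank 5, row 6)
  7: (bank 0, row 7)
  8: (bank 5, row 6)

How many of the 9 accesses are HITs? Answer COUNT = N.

COUNT = 5

#0 (6,7) E
#1 (0,7) E
#2 (0,7) H  (was 7)
#3 (0,7) H  (was 7)
#4 (4,4) E
#5 (4,4) H  (was 4)
#6 (5,6) E
#7 (0,7) H  (was 7)
#8 (5,6) H  (was 6)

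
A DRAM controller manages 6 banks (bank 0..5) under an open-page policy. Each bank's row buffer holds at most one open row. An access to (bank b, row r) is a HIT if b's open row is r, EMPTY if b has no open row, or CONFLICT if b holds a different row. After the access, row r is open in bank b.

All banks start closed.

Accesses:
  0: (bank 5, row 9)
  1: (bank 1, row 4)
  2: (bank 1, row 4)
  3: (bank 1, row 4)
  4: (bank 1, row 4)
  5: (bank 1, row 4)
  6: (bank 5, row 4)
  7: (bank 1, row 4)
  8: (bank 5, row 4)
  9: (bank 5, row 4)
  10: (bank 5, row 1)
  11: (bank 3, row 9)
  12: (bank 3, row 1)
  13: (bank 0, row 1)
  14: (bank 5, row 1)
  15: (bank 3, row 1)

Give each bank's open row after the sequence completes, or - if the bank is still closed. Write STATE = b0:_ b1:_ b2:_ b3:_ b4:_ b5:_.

STATE = b0:1 b1:4 b2:- b3:1 b4:- b5:1

0: bank 5 row 9 — prev None → EMPTY
1: bank 1 row 4 — prev None → EMPTY
2: bank 1 row 4 — prev 4 → HIT
3: bank 1 row 4 — prev 4 → HIT
4: bank 1 row 4 — prev 4 → HIT
5: bank 1 row 4 — prev 4 → HIT
6: bank 5 row 4 — prev 9 → CONFLICT
7: bank 1 row 4 — prev 4 → HIT
8: bank 5 row 4 — prev 4 → HIT
9: bank 5 row 4 — prev 4 → HIT
10: bank 5 row 1 — prev 4 → CONFLICT
11: bank 3 row 9 — prev None → EMPTY
12: bank 3 row 1 — prev 9 → CONFLICT
13: bank 0 row 1 — prev None → EMPTY
14: bank 5 row 1 — prev 1 → HIT
15: bank 3 row 1 — prev 1 → HIT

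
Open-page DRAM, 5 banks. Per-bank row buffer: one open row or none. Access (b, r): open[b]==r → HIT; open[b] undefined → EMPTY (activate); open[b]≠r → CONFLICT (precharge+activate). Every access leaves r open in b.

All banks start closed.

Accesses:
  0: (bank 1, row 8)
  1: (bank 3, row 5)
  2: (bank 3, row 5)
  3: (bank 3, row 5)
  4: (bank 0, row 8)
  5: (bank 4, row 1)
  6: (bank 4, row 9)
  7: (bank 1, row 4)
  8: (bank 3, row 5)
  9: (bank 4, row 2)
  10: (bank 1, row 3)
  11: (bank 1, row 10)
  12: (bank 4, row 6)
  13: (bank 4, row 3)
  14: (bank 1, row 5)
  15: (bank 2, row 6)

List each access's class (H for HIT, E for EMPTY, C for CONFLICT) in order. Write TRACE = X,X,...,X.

TRACE = E,E,H,H,E,E,C,C,H,C,C,C,C,C,C,E

0: bank 1 row 8 — prev None → EMPTY
1: bank 3 row 5 — prev None → EMPTY
2: bank 3 row 5 — prev 5 → HIT
3: bank 3 row 5 — prev 5 → HIT
4: bank 0 row 8 — prev None → EMPTY
5: bank 4 row 1 — prev None → EMPTY
6: bank 4 row 9 — prev 1 → CONFLICT
7: bank 1 row 4 — prev 8 → CONFLICT
8: bank 3 row 5 — prev 5 → HIT
9: bank 4 row 2 — prev 9 → CONFLICT
10: bank 1 row 3 — prev 4 → CONFLICT
11: bank 1 row 10 — prev 3 → CONFLICT
12: bank 4 row 6 — prev 2 → CONFLICT
13: bank 4 row 3 — prev 6 → CONFLICT
14: bank 1 row 5 — prev 10 → CONFLICT
15: bank 2 row 6 — prev None → EMPTY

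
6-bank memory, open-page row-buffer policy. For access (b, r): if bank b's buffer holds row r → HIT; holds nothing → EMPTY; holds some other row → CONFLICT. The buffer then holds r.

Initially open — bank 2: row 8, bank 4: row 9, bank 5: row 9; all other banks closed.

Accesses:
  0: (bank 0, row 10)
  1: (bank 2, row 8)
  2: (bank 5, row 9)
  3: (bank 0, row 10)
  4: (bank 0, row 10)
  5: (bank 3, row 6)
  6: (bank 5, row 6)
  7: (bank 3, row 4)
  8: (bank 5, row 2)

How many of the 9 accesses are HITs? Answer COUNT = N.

COUNT = 4

  [0] b0 r10: no row ⇒ E
  [1] b2 r8: had r8 ⇒ H
  [2] b5 r9: had r9 ⇒ H
  [3] b0 r10: had r10 ⇒ H
  [4] b0 r10: had r10 ⇒ H
  [5] b3 r6: no row ⇒ E
  [6] b5 r6: had r9 ⇒ C
  [7] b3 r4: had r6 ⇒ C
  [8] b5 r2: had r6 ⇒ C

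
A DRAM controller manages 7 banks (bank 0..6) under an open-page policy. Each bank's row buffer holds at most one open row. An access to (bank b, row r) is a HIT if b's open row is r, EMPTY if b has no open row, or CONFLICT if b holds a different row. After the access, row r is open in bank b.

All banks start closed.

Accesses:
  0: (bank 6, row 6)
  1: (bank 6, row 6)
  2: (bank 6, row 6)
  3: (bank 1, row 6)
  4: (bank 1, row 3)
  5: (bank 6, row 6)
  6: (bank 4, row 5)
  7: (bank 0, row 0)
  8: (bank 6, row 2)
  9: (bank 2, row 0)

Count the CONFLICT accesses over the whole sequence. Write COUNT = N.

COUNT = 2

0: bank 6 row 6 — prev None → EMPTY
1: bank 6 row 6 — prev 6 → HIT
2: bank 6 row 6 — prev 6 → HIT
3: bank 1 row 6 — prev None → EMPTY
4: bank 1 row 3 — prev 6 → CONFLICT
5: bank 6 row 6 — prev 6 → HIT
6: bank 4 row 5 — prev None → EMPTY
7: bank 0 row 0 — prev None → EMPTY
8: bank 6 row 2 — prev 6 → CONFLICT
9: bank 2 row 0 — prev None → EMPTY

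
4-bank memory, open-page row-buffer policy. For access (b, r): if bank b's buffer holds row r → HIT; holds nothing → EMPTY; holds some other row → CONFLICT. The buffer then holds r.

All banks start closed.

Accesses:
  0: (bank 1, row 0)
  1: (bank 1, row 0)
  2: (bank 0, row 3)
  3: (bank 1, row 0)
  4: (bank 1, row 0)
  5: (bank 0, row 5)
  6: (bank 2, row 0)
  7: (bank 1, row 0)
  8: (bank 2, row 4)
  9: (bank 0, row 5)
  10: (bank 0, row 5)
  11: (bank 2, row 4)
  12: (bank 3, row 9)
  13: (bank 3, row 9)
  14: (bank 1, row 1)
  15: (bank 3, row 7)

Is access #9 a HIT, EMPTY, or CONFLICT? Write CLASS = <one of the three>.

  [0] b1 r0: no row ⇒ E
  [1] b1 r0: had r0 ⇒ H
  [2] b0 r3: no row ⇒ E
  [3] b1 r0: had r0 ⇒ H
  [4] b1 r0: had r0 ⇒ H
  [5] b0 r5: had r3 ⇒ C
  [6] b2 r0: no row ⇒ E
  [7] b1 r0: had r0 ⇒ H
  [8] b2 r4: had r0 ⇒ C
  [9] b0 r5: had r5 ⇒ H
  [10] b0 r5: had r5 ⇒ H
  [11] b2 r4: had r4 ⇒ H
  [12] b3 r9: no row ⇒ E
  [13] b3 r9: had r9 ⇒ H
  [14] b1 r1: had r0 ⇒ C
  [15] b3 r7: had r9 ⇒ C

CLASS = HIT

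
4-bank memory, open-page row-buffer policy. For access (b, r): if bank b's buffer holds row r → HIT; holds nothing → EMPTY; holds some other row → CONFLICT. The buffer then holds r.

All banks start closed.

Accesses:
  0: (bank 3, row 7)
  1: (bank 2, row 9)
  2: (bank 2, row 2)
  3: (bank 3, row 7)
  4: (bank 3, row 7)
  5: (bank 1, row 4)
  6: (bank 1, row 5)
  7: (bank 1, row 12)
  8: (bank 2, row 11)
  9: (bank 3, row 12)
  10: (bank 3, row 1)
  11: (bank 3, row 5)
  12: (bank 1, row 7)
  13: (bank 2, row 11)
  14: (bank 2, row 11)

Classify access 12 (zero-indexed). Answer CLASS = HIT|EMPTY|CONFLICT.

CLASS = CONFLICT

#0 (3,7) E
#1 (2,9) E
#2 (2,2) C  (was 9)
#3 (3,7) H  (was 7)
#4 (3,7) H  (was 7)
#5 (1,4) E
#6 (1,5) C  (was 4)
#7 (1,12) C  (was 5)
#8 (2,11) C  (was 2)
#9 (3,12) C  (was 7)
#10 (3,1) C  (was 12)
#11 (3,5) C  (was 1)
#12 (1,7) C  (was 12)
#13 (2,11) H  (was 11)
#14 (2,11) H  (was 11)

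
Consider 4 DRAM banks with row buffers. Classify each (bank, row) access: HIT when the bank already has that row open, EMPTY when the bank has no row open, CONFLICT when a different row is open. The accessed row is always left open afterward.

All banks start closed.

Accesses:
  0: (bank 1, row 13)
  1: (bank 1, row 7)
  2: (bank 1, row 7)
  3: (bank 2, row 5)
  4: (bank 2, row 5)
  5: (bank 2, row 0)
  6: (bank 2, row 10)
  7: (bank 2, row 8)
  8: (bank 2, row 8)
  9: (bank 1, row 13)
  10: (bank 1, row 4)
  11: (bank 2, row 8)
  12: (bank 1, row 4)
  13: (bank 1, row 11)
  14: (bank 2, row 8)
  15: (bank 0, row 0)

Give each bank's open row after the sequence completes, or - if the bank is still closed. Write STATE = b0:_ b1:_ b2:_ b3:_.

STATE = b0:0 b1:11 b2:8 b3:-

#0 (1,13) E
#1 (1,7) C  (was 13)
#2 (1,7) H  (was 7)
#3 (2,5) E
#4 (2,5) H  (was 5)
#5 (2,0) C  (was 5)
#6 (2,10) C  (was 0)
#7 (2,8) C  (was 10)
#8 (2,8) H  (was 8)
#9 (1,13) C  (was 7)
#10 (1,4) C  (was 13)
#11 (2,8) H  (was 8)
#12 (1,4) H  (was 4)
#13 (1,11) C  (was 4)
#14 (2,8) H  (was 8)
#15 (0,0) E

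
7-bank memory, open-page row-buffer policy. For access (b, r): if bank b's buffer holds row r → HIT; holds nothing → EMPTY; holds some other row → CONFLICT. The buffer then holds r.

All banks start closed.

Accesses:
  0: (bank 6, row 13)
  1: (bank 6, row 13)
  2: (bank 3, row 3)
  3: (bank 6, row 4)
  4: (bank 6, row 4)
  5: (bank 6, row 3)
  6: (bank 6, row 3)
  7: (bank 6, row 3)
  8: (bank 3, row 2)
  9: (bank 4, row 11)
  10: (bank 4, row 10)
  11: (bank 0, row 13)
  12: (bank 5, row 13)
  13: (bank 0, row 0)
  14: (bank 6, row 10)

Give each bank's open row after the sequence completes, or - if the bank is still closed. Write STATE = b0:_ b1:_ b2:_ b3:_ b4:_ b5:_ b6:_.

STATE = b0:0 b1:- b2:- b3:2 b4:10 b5:13 b6:10

#0 (6,13) E
#1 (6,13) H  (was 13)
#2 (3,3) E
#3 (6,4) C  (was 13)
#4 (6,4) H  (was 4)
#5 (6,3) C  (was 4)
#6 (6,3) H  (was 3)
#7 (6,3) H  (was 3)
#8 (3,2) C  (was 3)
#9 (4,11) E
#10 (4,10) C  (was 11)
#11 (0,13) E
#12 (5,13) E
#13 (0,0) C  (was 13)
#14 (6,10) C  (was 3)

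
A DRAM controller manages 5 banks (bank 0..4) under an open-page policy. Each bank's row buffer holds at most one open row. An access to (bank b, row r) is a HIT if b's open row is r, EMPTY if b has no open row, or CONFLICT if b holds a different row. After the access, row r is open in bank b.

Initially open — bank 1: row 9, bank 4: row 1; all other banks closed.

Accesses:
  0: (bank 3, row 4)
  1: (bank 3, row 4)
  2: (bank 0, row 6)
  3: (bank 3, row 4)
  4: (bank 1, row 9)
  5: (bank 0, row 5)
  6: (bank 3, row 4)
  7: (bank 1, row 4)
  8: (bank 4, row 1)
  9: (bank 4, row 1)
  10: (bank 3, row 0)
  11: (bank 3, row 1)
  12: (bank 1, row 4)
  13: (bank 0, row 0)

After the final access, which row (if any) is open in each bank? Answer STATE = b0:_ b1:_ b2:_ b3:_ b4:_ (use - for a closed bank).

STATE = b0:0 b1:4 b2:- b3:1 b4:1

step 0: bank3 None->4 [EMPTY]
step 1: bank3 4->4 [HIT]
step 2: bank0 None->6 [EMPTY]
step 3: bank3 4->4 [HIT]
step 4: bank1 9->9 [HIT]
step 5: bank0 6->5 [CONFLICT]
step 6: bank3 4->4 [HIT]
step 7: bank1 9->4 [CONFLICT]
step 8: bank4 1->1 [HIT]
step 9: bank4 1->1 [HIT]
step 10: bank3 4->0 [CONFLICT]
step 11: bank3 0->1 [CONFLICT]
step 12: bank1 4->4 [HIT]
step 13: bank0 5->0 [CONFLICT]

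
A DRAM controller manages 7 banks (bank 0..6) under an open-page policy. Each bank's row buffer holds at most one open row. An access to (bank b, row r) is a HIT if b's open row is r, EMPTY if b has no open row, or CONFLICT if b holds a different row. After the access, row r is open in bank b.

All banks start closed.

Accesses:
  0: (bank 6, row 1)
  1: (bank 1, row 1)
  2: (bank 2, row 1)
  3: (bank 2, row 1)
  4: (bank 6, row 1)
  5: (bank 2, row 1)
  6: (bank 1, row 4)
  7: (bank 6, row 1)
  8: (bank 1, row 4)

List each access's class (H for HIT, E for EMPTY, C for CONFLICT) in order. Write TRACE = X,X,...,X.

0: bank 6 row 1 — prev None → EMPTY
1: bank 1 row 1 — prev None → EMPTY
2: bank 2 row 1 — prev None → EMPTY
3: bank 2 row 1 — prev 1 → HIT
4: bank 6 row 1 — prev 1 → HIT
5: bank 2 row 1 — prev 1 → HIT
6: bank 1 row 4 — prev 1 → CONFLICT
7: bank 6 row 1 — prev 1 → HIT
8: bank 1 row 4 — prev 4 → HIT

TRACE = E,E,E,H,H,H,C,H,H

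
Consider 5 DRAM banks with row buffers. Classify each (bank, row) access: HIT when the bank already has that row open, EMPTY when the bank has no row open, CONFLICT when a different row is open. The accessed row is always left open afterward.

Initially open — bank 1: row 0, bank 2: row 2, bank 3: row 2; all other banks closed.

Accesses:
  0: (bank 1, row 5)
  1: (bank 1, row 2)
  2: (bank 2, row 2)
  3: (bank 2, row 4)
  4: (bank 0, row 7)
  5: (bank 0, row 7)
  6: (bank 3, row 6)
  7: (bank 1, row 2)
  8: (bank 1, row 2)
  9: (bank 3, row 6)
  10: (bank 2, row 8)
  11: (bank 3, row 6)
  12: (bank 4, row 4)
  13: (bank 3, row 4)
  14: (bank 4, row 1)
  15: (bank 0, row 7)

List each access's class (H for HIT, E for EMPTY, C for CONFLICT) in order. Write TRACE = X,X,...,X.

TRACE = C,C,H,C,E,H,C,H,H,H,C,H,E,C,C,H

step 0: bank1 0->5 [CONFLICT]
step 1: bank1 5->2 [CONFLICT]
step 2: bank2 2->2 [HIT]
step 3: bank2 2->4 [CONFLICT]
step 4: bank0 None->7 [EMPTY]
step 5: bank0 7->7 [HIT]
step 6: bank3 2->6 [CONFLICT]
step 7: bank1 2->2 [HIT]
step 8: bank1 2->2 [HIT]
step 9: bank3 6->6 [HIT]
step 10: bank2 4->8 [CONFLICT]
step 11: bank3 6->6 [HIT]
step 12: bank4 None->4 [EMPTY]
step 13: bank3 6->4 [CONFLICT]
step 14: bank4 4->1 [CONFLICT]
step 15: bank0 7->7 [HIT]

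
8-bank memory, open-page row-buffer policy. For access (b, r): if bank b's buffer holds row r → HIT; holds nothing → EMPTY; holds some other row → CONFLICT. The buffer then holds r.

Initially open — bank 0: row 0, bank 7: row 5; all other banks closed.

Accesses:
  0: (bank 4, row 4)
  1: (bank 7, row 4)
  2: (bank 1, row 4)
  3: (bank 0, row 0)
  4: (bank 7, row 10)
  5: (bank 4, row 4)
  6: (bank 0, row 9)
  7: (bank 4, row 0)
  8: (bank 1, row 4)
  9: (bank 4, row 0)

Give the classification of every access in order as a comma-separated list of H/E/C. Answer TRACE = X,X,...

TRACE = E,C,E,H,C,H,C,C,H,H

0: bank 4 row 4 — prev None → EMPTY
1: bank 7 row 4 — prev 5 → CONFLICT
2: bank 1 row 4 — prev None → EMPTY
3: bank 0 row 0 — prev 0 → HIT
4: bank 7 row 10 — prev 4 → CONFLICT
5: bank 4 row 4 — prev 4 → HIT
6: bank 0 row 9 — prev 0 → CONFLICT
7: bank 4 row 0 — prev 4 → CONFLICT
8: bank 1 row 4 — prev 4 → HIT
9: bank 4 row 0 — prev 0 → HIT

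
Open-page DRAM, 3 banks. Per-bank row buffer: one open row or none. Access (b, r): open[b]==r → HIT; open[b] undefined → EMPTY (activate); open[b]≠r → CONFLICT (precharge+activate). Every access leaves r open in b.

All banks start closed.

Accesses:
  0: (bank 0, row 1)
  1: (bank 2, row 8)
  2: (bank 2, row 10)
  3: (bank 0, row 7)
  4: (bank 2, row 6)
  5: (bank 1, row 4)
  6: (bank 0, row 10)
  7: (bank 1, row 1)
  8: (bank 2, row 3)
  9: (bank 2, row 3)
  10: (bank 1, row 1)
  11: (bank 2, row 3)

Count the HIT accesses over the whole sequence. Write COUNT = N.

COUNT = 3

step 0: bank0 None->1 [EMPTY]
step 1: bank2 None->8 [EMPTY]
step 2: bank2 8->10 [CONFLICT]
step 3: bank0 1->7 [CONFLICT]
step 4: bank2 10->6 [CONFLICT]
step 5: bank1 None->4 [EMPTY]
step 6: bank0 7->10 [CONFLICT]
step 7: bank1 4->1 [CONFLICT]
step 8: bank2 6->3 [CONFLICT]
step 9: bank2 3->3 [HIT]
step 10: bank1 1->1 [HIT]
step 11: bank2 3->3 [HIT]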